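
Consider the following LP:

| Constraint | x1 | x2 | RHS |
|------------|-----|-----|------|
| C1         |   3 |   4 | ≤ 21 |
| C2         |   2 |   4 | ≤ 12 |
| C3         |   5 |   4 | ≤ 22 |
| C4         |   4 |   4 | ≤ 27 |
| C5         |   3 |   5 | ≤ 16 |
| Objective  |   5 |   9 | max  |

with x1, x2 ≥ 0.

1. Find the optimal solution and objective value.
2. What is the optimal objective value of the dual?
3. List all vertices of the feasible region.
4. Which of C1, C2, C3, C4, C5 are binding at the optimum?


1. x1 = 2, x2 = 2, z = 28
2. 28
3. (0, 0), (4.4, 0), (3.538, 1.077), (2, 2), (0, 3)
4. C2, C5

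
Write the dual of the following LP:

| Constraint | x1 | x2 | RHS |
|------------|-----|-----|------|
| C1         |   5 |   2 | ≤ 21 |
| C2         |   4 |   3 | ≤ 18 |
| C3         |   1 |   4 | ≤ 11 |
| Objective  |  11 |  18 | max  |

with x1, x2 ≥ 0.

Primal max cᵀx s.t. Ax ≤ b, x ≥ 0  →  Dual min bᵀy s.t. Aᵀy ≥ c, y ≥ 0.

Minimize: z = 21y1 + 18y2 + 11y3

Subject to:
  5y1 + 4y2 + y3 ≥ 11
  2y1 + 3y2 + 4y3 ≥ 18
  y1, y2, y3 ≥ 0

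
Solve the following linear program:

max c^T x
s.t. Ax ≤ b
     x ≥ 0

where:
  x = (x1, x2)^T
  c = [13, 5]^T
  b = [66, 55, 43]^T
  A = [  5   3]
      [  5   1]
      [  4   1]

Evaluate the objective at each vertex of the feasible region:
  z(0, 0) = 0
  z(10.75, 0) = 139.8
  z(9, 7) = 152  ←
  z(0, 22) = 110
The maximum is at x1 = 9, x2 = 7.

x1 = 9, x2 = 7, z = 152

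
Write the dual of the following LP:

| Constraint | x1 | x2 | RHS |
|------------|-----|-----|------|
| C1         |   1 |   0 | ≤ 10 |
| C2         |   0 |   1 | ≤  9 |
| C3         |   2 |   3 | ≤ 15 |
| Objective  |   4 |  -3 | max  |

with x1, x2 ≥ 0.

Primal max cᵀx s.t. Ax ≤ b, x ≥ 0  →  Dual min bᵀy s.t. Aᵀy ≥ c, y ≥ 0.

Minimize: z = 10y1 + 9y2 + 15y3

Subject to:
  y1 + 2y3 ≥ 4
  y2 + 3y3 ≥ -3
  y1, y2, y3 ≥ 0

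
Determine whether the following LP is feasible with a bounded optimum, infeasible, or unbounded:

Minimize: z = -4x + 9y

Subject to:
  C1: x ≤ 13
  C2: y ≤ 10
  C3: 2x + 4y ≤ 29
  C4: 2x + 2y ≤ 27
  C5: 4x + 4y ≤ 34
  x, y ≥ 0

Feasible with a bounded optimal solution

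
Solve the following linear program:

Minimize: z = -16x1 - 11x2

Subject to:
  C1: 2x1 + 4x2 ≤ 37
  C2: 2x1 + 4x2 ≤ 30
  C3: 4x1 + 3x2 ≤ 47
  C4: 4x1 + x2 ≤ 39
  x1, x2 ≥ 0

Evaluate the objective at each vertex of the feasible region:
  z(0, 0) = 0
  z(9.75, 0) = -156
  z(9, 3) = -177  ←
  z(0, 7.5) = -82.5
The minimum is at x1 = 9, x2 = 3.

x1 = 9, x2 = 3, z = -177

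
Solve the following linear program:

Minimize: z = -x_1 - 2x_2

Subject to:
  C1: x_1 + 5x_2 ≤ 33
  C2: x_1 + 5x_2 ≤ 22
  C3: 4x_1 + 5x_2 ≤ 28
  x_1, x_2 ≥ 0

Evaluate the objective at each vertex of the feasible region:
  z(0, 0) = 0
  z(7, 0) = -7
  z(2, 4) = -10  ←
  z(0, 4.4) = -8.8
The minimum is at x_1 = 2, x_2 = 4.

x_1 = 2, x_2 = 4, z = -10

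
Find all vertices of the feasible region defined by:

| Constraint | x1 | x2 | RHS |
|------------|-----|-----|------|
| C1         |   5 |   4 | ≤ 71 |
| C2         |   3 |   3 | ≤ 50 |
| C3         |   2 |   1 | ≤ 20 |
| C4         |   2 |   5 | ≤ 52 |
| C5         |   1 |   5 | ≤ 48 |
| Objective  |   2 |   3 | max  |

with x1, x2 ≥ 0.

(0, 0), (10, 0), (6, 8), (4, 8.8), (0, 9.6)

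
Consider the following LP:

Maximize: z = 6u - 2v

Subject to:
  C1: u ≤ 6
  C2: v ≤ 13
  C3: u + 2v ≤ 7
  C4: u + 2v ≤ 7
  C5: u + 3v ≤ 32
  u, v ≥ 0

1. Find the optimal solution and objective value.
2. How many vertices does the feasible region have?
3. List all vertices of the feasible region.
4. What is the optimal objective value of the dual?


1. u = 6, v = 0, z = 36
2. 4
3. (0, 0), (6, 0), (6, 0.5), (0, 3.5)
4. 36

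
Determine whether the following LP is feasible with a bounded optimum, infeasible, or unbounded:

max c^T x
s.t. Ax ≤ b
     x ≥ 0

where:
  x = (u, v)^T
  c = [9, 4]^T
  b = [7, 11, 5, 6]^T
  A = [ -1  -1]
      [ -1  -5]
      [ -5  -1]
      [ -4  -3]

Unbounded (objective can increase without bound)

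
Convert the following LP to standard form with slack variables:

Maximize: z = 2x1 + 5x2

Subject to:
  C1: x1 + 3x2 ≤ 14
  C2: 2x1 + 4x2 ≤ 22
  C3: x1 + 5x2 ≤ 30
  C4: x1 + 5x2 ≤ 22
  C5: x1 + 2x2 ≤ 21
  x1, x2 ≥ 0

max z = 2x1 + 5x2

s.t.
  x1 + 3x2 + s1 = 14
  2x1 + 4x2 + s2 = 22
  x1 + 5x2 + s3 = 30
  x1 + 5x2 + s4 = 22
  x1 + 2x2 + s5 = 21
  x1, x2, s1, s2, s3, s4, s5 ≥ 0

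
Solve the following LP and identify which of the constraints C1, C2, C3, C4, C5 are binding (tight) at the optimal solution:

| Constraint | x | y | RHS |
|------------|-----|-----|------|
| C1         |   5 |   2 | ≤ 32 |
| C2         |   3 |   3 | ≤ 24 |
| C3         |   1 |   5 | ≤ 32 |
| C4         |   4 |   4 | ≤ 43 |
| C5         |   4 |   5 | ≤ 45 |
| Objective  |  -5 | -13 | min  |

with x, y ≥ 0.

At x = 2, y = 6, compute slack b - a·x for each constraint:
  C1: 32 − 22 = 10  (slack)
  C2: 24 − 24 = 0  (binding)
  C3: 32 − 32 = 0  (binding)
  C4: 43 − 32 = 11  (slack)
  C5: 45 − 38 = 7  (slack)

Optimal: x = 2, y = 6
Binding: C2, C3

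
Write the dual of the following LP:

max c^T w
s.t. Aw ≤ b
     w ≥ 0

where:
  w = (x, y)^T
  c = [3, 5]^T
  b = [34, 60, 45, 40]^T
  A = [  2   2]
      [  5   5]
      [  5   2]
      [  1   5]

Primal max cᵀx s.t. Ax ≤ b, x ≥ 0  →  Dual min bᵀy s.t. Aᵀy ≥ c, y ≥ 0.

Minimize: z = 34y1 + 60y2 + 45y3 + 40y4

Subject to:
  2y1 + 5y2 + 5y3 + y4 ≥ 3
  2y1 + 5y2 + 2y3 + 5y4 ≥ 5
  y1, y2, y3, y4 ≥ 0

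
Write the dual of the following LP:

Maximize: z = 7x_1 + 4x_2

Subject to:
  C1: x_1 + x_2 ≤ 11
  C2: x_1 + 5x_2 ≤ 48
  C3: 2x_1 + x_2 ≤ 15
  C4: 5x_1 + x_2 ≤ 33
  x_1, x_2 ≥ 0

Primal max cᵀx s.t. Ax ≤ b, x ≥ 0  →  Dual min bᵀy s.t. Aᵀy ≥ c, y ≥ 0.

Minimize: z = 11y1 + 48y2 + 15y3 + 33y4

Subject to:
  y1 + y2 + 2y3 + 5y4 ≥ 7
  y1 + 5y2 + y3 + y4 ≥ 4
  y1, y2, y3, y4 ≥ 0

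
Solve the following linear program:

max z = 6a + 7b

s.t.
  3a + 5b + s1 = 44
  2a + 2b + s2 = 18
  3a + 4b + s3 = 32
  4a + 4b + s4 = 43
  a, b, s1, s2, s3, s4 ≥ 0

Evaluate the objective at each vertex of the feasible region:
  z(0, 0) = 0
  z(9, 0) = 54
  z(4, 5) = 59  ←
  z(0, 8) = 56
The maximum is at a = 4, b = 5.

a = 4, b = 5, z = 59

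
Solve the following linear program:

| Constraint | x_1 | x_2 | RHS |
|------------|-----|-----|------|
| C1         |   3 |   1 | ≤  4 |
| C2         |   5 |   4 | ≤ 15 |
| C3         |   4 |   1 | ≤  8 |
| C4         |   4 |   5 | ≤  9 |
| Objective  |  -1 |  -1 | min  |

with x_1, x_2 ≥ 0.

Evaluate the objective at each vertex of the feasible region:
  z(0, 0) = 0
  z(1.333, 0) = -1.333
  z(1, 1) = -2  ←
  z(0, 1.8) = -1.8
The minimum is at x_1 = 1, x_2 = 1.

x_1 = 1, x_2 = 1, z = -2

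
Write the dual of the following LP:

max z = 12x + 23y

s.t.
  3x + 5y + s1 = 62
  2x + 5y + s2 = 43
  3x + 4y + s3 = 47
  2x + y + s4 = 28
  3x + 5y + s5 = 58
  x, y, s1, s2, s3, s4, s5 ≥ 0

Primal max cᵀx s.t. Ax ≤ b, x ≥ 0  →  Dual min bᵀy s.t. Aᵀy ≥ c, y ≥ 0.

Minimize: z = 62y1 + 43y2 + 47y3 + 28y4 + 58y5

Subject to:
  3y1 + 2y2 + 3y3 + 2y4 + 3y5 ≥ 12
  5y1 + 5y2 + 4y3 + y4 + 5y5 ≥ 23
  y1, y2, y3, y4, y5 ≥ 0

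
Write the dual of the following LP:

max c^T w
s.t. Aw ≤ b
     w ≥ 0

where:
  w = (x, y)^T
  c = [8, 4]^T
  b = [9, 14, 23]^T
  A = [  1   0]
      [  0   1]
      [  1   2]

Primal max cᵀx s.t. Ax ≤ b, x ≥ 0  →  Dual min bᵀy s.t. Aᵀy ≥ c, y ≥ 0.

Minimize: z = 9y1 + 14y2 + 23y3

Subject to:
  y1 + y3 ≥ 8
  y2 + 2y3 ≥ 4
  y1, y2, y3 ≥ 0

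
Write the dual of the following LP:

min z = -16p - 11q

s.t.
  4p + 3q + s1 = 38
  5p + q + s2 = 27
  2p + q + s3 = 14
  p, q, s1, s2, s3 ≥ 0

Primal min cᵀx s.t. Ax ≤ b, x ≥ 0  →  Dual max −bᵀy s.t. Aᵀy ≥ −c, y ≥ 0.

Maximize: z = -38y1 - 27y2 - 14y3

Subject to:
  4y1 + 5y2 + 2y3 ≥ 16
  3y1 + y2 + y3 ≥ 11
  y1, y2, y3 ≥ 0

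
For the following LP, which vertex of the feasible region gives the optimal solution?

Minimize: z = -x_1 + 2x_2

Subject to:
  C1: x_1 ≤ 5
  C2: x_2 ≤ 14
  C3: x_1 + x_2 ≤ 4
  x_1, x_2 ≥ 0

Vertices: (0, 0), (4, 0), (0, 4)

Evaluate the objective at each vertex of the feasible region:
  z(0, 0) = 0
  z(4, 0) = -4  ←
  z(0, 4) = 8
The minimum is at x_1 = 4, x_2 = 0.

(4, 0)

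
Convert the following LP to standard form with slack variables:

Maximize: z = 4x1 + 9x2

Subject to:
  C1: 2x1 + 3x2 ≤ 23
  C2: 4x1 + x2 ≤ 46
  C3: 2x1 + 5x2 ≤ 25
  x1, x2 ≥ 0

max z = 4x1 + 9x2

s.t.
  2x1 + 3x2 + s1 = 23
  4x1 + x2 + s2 = 46
  2x1 + 5x2 + s3 = 25
  x1, x2, s1, s2, s3 ≥ 0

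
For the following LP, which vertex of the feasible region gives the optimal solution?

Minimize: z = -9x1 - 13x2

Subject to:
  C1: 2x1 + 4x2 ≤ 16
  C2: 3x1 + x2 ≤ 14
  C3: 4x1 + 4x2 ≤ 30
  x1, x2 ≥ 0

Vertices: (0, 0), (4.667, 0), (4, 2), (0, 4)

Evaluate the objective at each vertex of the feasible region:
  z(0, 0) = 0
  z(4.667, 0) = -42
  z(4, 2) = -62  ←
  z(0, 4) = -52
The minimum is at x1 = 4, x2 = 2.

(4, 2)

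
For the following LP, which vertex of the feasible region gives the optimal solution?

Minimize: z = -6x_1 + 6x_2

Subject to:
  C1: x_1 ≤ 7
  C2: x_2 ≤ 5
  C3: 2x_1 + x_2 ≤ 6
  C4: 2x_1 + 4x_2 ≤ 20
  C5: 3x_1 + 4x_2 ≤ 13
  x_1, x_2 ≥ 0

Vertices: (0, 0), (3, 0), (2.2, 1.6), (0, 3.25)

Evaluate the objective at each vertex of the feasible region:
  z(0, 0) = 0
  z(3, 0) = -18  ←
  z(2.2, 1.6) = -3.6
  z(0, 3.25) = 19.5
The minimum is at x_1 = 3, x_2 = 0.

(3, 0)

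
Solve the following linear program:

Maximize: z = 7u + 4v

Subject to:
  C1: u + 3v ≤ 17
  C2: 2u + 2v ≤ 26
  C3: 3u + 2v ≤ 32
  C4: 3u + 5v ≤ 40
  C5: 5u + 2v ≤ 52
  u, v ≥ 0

Evaluate the objective at each vertex of the feasible region:
  z(0, 0) = 0
  z(10.4, 0) = 72.8
  z(10, 1) = 74  ←
  z(8.889, 2.667) = 72.89
  z(8.75, 2.75) = 72.25
  z(0, 5.667) = 22.67
The maximum is at u = 10, v = 1.

u = 10, v = 1, z = 74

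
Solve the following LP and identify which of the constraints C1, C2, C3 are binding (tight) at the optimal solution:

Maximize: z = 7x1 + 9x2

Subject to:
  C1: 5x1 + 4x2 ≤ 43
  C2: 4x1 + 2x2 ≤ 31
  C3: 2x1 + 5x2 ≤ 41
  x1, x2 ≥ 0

At x1 = 3, x2 = 7, compute slack b - a·x for each constraint:
  C1: 43 − 43 = 0  (binding)
  C2: 31 − 26 = 5  (slack)
  C3: 41 − 41 = 0  (binding)

Optimal: x1 = 3, x2 = 7
Binding: C1, C3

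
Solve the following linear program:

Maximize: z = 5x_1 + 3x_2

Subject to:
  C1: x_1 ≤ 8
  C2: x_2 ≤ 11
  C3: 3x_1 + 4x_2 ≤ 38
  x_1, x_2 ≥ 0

Evaluate the objective at each vertex of the feasible region:
  z(0, 0) = 0
  z(8, 0) = 40
  z(8, 3.5) = 50.5  ←
  z(0, 9.5) = 28.5
The maximum is at x_1 = 8, x_2 = 3.5.

x_1 = 8, x_2 = 3.5, z = 50.5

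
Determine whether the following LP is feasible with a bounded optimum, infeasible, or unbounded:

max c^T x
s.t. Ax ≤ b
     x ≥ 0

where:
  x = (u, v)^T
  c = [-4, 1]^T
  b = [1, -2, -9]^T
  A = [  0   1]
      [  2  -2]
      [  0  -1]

Infeasible (no feasible solution exists)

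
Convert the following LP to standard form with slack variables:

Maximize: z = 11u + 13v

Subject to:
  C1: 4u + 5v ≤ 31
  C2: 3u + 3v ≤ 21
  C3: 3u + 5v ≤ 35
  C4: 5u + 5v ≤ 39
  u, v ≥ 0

max z = 11u + 13v

s.t.
  4u + 5v + s1 = 31
  3u + 3v + s2 = 21
  3u + 5v + s3 = 35
  5u + 5v + s4 = 39
  u, v, s1, s2, s3, s4 ≥ 0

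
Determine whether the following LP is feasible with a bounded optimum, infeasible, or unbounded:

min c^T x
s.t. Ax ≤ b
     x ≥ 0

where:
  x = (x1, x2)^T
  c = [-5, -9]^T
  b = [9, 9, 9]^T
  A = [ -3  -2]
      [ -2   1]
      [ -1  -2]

Unbounded (objective can decrease without bound)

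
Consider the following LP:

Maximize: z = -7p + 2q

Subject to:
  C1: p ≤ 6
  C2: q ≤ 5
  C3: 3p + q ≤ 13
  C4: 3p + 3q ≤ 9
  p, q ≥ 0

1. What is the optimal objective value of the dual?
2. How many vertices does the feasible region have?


1. 6
2. 3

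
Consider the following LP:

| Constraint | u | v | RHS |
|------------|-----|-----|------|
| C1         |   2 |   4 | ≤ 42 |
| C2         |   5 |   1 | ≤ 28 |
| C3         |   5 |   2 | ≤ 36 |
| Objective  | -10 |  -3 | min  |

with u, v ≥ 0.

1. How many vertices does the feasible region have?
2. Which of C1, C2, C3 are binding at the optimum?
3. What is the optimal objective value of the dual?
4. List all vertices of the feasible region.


1. 5
2. C2, C3
3. -64
4. (0, 0), (5.6, 0), (4, 8), (3.75, 8.625), (0, 10.5)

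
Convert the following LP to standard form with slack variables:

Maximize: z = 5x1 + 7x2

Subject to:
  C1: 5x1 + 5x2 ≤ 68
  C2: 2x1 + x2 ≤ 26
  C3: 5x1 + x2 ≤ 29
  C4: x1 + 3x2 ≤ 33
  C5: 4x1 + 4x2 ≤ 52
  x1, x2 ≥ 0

max z = 5x1 + 7x2

s.t.
  5x1 + 5x2 + s1 = 68
  2x1 + x2 + s2 = 26
  5x1 + x2 + s3 = 29
  x1 + 3x2 + s4 = 33
  4x1 + 4x2 + s5 = 52
  x1, x2, s1, s2, s3, s4, s5 ≥ 0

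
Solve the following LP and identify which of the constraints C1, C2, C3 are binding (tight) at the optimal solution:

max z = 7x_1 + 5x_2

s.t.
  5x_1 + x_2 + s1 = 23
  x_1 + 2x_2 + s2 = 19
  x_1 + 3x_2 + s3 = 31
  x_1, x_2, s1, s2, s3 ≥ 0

At x_1 = 3, x_2 = 8, compute slack b - a·x for each constraint:
  C1: 23 − 23 = 0  (binding)
  C2: 19 − 19 = 0  (binding)
  C3: 31 − 27 = 4  (slack)

Optimal: x_1 = 3, x_2 = 8
Binding: C1, C2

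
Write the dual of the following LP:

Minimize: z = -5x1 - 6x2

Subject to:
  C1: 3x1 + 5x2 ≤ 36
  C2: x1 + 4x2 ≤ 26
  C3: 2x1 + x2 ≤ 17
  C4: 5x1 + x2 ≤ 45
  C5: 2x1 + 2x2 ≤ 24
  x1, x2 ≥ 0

Primal min cᵀx s.t. Ax ≤ b, x ≥ 0  →  Dual max −bᵀy s.t. Aᵀy ≥ −c, y ≥ 0.

Maximize: z = -36y1 - 26y2 - 17y3 - 45y4 - 24y5

Subject to:
  3y1 + y2 + 2y3 + 5y4 + 2y5 ≥ 5
  5y1 + 4y2 + y3 + y4 + 2y5 ≥ 6
  y1, y2, y3, y4, y5 ≥ 0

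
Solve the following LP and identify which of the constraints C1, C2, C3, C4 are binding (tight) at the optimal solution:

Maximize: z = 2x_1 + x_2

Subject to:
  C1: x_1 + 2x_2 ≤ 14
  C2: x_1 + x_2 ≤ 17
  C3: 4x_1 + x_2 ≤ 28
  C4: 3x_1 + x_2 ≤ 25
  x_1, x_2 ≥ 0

At x_1 = 6, x_2 = 4, compute slack b - a·x for each constraint:
  C1: 14 − 14 = 0  (binding)
  C2: 17 − 10 = 7  (slack)
  C3: 28 − 28 = 0  (binding)
  C4: 25 − 22 = 3  (slack)

Optimal: x_1 = 6, x_2 = 4
Binding: C1, C3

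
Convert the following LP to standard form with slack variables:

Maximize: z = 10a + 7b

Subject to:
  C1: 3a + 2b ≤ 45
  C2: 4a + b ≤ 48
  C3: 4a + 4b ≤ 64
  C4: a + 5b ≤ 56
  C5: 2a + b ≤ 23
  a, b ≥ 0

max z = 10a + 7b

s.t.
  3a + 2b + s1 = 45
  4a + b + s2 = 48
  4a + 4b + s3 = 64
  a + 5b + s4 = 56
  2a + b + s5 = 23
  a, b, s1, s2, s3, s4, s5 ≥ 0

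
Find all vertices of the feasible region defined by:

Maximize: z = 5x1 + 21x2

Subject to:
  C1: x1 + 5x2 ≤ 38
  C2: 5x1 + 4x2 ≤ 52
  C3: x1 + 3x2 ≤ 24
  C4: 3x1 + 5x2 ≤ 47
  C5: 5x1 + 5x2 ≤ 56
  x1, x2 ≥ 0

(0, 0), (10.4, 0), (7.2, 4), (4.8, 6.4), (3, 7), (0, 7.6)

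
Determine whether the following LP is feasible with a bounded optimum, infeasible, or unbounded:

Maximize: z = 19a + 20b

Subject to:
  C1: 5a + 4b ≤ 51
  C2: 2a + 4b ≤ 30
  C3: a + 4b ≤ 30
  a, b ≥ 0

Feasible with a bounded optimal solution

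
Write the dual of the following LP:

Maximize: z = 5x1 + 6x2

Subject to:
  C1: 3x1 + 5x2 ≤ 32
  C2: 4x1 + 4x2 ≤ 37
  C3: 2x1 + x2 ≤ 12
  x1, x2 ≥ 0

Primal max cᵀx s.t. Ax ≤ b, x ≥ 0  →  Dual min bᵀy s.t. Aᵀy ≥ c, y ≥ 0.

Minimize: z = 32y1 + 37y2 + 12y3

Subject to:
  3y1 + 4y2 + 2y3 ≥ 5
  5y1 + 4y2 + y3 ≥ 6
  y1, y2, y3 ≥ 0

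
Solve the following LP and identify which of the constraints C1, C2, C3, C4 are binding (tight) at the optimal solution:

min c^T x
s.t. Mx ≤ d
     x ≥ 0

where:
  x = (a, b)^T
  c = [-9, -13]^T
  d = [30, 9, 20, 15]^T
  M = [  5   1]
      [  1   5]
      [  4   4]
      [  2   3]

At a = 4, b = 1, compute slack b - a·x for each constraint:
  C1: 30 − 21 = 9  (slack)
  C2: 9 − 9 = 0  (binding)
  C3: 20 − 20 = 0  (binding)
  C4: 15 − 11 = 4  (slack)

Optimal: a = 4, b = 1
Binding: C2, C3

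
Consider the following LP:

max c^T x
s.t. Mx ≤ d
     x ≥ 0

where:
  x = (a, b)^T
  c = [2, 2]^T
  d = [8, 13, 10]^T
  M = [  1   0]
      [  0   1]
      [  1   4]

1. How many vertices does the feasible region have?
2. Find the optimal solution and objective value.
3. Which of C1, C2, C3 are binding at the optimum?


1. 4
2. a = 8, b = 0.5, z = 17
3. C1, C3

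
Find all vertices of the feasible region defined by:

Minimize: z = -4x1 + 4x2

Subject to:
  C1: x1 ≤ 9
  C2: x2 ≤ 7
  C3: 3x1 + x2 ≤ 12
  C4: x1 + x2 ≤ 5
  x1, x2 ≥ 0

(0, 0), (4, 0), (3.5, 1.5), (0, 5)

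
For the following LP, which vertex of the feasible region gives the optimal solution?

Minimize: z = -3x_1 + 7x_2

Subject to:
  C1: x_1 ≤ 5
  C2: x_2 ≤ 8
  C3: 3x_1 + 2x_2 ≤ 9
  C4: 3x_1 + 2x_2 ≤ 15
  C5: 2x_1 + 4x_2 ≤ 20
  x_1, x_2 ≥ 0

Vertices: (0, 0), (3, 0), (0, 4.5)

Evaluate the objective at each vertex of the feasible region:
  z(0, 0) = 0
  z(3, 0) = -9  ←
  z(0, 4.5) = 31.5
The minimum is at x_1 = 3, x_2 = 0.

(3, 0)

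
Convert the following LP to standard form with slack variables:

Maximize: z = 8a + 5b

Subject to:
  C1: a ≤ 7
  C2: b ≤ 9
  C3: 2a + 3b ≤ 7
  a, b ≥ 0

max z = 8a + 5b

s.t.
  a + s1 = 7
  b + s2 = 9
  2a + 3b + s3 = 7
  a, b, s1, s2, s3 ≥ 0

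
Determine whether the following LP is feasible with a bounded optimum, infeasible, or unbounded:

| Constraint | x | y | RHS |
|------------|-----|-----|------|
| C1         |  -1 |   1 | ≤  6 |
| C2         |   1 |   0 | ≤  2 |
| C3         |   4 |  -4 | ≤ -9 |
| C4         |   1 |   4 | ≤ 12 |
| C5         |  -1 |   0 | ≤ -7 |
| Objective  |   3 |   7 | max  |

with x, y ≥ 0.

Infeasible (no feasible solution exists)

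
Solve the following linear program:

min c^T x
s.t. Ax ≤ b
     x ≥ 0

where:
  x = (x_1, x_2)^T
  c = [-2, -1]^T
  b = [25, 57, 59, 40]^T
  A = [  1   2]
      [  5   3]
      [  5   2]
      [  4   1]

Evaluate the objective at each vertex of the feasible region:
  z(0, 0) = 0
  z(10, 0) = -20
  z(9, 4) = -22  ←
  z(5.571, 9.714) = -20.86
  z(0, 12.5) = -12.5
The minimum is at x_1 = 9, x_2 = 4.

x_1 = 9, x_2 = 4, z = -22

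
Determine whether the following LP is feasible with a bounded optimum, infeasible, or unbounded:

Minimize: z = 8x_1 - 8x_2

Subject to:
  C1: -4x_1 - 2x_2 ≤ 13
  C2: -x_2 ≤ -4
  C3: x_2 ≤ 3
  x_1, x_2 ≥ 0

Infeasible (no feasible solution exists)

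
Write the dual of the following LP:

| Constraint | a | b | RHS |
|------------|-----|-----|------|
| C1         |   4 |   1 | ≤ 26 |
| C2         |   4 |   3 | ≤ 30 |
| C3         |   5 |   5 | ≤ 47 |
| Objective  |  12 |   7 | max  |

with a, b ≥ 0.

Primal max cᵀx s.t. Ax ≤ b, x ≥ 0  →  Dual min bᵀy s.t. Aᵀy ≥ c, y ≥ 0.

Minimize: z = 26y1 + 30y2 + 47y3

Subject to:
  4y1 + 4y2 + 5y3 ≥ 12
  y1 + 3y2 + 5y3 ≥ 7
  y1, y2, y3 ≥ 0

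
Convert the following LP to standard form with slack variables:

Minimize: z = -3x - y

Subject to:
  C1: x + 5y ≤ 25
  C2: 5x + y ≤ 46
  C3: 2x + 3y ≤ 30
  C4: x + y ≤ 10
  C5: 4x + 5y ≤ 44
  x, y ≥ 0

min z = -3x - y

s.t.
  x + 5y + s1 = 25
  5x + y + s2 = 46
  2x + 3y + s3 = 30
  x + y + s4 = 10
  4x + 5y + s5 = 44
  x, y, s1, s2, s3, s4, s5 ≥ 0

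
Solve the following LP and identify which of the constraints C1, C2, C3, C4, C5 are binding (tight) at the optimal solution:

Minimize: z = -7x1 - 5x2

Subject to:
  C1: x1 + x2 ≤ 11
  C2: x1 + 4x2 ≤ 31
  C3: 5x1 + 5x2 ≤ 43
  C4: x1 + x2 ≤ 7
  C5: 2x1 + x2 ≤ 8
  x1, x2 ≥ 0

At x1 = 1, x2 = 6, compute slack b - a·x for each constraint:
  C1: 11 − 7 = 4  (slack)
  C2: 31 − 25 = 6  (slack)
  C3: 43 − 35 = 8  (slack)
  C4: 7 − 7 = 0  (binding)
  C5: 8 − 8 = 0  (binding)

Optimal: x1 = 1, x2 = 6
Binding: C4, C5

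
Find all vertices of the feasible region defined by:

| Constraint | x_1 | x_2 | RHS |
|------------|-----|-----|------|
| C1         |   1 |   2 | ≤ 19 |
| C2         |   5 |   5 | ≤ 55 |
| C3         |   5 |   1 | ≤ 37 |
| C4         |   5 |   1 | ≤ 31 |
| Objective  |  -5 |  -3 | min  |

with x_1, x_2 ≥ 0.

(0, 0), (6.2, 0), (5, 6), (3, 8), (0, 9.5)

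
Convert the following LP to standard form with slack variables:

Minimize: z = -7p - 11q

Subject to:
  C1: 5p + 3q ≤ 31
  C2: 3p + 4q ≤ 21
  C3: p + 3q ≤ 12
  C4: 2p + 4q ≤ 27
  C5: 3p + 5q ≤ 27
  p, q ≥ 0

min z = -7p - 11q

s.t.
  5p + 3q + s1 = 31
  3p + 4q + s2 = 21
  p + 3q + s3 = 12
  2p + 4q + s4 = 27
  3p + 5q + s5 = 27
  p, q, s1, s2, s3, s4, s5 ≥ 0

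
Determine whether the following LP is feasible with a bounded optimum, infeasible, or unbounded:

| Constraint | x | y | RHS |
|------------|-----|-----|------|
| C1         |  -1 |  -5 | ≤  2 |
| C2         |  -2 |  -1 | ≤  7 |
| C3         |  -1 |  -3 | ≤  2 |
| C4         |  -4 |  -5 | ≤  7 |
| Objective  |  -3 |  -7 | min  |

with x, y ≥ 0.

Unbounded (objective can decrease without bound)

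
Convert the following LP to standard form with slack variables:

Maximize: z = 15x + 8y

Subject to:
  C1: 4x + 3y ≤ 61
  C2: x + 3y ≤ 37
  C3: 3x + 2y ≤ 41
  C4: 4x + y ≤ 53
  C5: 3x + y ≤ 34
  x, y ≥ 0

max z = 15x + 8y

s.t.
  4x + 3y + s1 = 61
  x + 3y + s2 = 37
  3x + 2y + s3 = 41
  4x + y + s4 = 53
  3x + y + s5 = 34
  x, y, s1, s2, s3, s4, s5 ≥ 0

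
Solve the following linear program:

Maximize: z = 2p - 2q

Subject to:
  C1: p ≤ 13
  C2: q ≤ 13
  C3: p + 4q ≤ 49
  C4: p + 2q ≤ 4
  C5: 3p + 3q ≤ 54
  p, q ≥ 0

Evaluate the objective at each vertex of the feasible region:
  z(0, 0) = 0
  z(4, 0) = 8  ←
  z(0, 2) = -4
The maximum is at p = 4, q = 0.

p = 4, q = 0, z = 8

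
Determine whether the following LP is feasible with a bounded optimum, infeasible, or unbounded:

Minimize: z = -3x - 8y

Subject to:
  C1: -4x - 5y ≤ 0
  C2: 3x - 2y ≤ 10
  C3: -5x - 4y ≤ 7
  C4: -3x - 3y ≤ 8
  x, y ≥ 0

Unbounded (objective can decrease without bound)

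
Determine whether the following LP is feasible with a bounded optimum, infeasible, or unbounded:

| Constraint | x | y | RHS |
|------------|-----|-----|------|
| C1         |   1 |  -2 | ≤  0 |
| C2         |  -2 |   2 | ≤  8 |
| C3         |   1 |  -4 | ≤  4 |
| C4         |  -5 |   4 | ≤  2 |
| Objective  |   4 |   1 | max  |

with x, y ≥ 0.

Unbounded (objective can increase without bound)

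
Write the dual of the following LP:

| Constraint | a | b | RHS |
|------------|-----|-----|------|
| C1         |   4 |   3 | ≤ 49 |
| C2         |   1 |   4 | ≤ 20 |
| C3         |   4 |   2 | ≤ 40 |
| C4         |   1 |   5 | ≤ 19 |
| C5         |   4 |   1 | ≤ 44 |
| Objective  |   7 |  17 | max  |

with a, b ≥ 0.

Primal max cᵀx s.t. Ax ≤ b, x ≥ 0  →  Dual min bᵀy s.t. Aᵀy ≥ c, y ≥ 0.

Minimize: z = 49y1 + 20y2 + 40y3 + 19y4 + 44y5

Subject to:
  4y1 + y2 + 4y3 + y4 + 4y5 ≥ 7
  3y1 + 4y2 + 2y3 + 5y4 + y5 ≥ 17
  y1, y2, y3, y4, y5 ≥ 0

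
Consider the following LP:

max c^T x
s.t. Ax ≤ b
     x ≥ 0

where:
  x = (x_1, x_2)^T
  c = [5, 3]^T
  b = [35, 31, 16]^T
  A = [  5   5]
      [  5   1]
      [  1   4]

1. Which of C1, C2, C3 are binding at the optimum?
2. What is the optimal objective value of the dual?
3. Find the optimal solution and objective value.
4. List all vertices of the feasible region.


1. C1, C2
2. 33
3. x_1 = 6, x_2 = 1, z = 33
4. (0, 0), (6.2, 0), (6, 1), (4, 3), (0, 4)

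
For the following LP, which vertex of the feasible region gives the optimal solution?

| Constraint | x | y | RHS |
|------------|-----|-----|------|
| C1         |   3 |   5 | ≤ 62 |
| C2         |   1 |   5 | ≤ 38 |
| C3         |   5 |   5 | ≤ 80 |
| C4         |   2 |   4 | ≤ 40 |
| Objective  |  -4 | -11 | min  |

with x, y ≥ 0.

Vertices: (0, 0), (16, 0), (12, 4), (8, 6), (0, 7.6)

Evaluate the objective at each vertex of the feasible region:
  z(0, 0) = 0
  z(16, 0) = -64
  z(12, 4) = -92
  z(8, 6) = -98  ←
  z(0, 7.6) = -83.6
The minimum is at x = 8, y = 6.

(8, 6)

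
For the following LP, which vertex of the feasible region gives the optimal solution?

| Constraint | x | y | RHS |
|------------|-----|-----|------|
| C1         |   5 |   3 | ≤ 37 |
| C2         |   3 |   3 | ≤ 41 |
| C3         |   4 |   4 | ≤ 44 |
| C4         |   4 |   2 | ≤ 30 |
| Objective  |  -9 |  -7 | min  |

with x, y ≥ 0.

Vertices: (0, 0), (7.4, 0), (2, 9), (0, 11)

Evaluate the objective at each vertex of the feasible region:
  z(0, 0) = 0
  z(7.4, 0) = -66.6
  z(2, 9) = -81  ←
  z(0, 11) = -77
The minimum is at x = 2, y = 9.

(2, 9)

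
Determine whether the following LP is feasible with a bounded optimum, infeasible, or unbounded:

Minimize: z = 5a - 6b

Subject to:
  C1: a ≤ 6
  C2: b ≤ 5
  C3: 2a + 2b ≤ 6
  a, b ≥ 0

Feasible with a bounded optimal solution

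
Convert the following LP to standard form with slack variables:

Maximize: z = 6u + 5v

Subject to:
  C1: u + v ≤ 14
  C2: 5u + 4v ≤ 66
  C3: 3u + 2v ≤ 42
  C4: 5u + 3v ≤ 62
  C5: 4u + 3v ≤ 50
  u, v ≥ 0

max z = 6u + 5v

s.t.
  u + v + s1 = 14
  5u + 4v + s2 = 66
  3u + 2v + s3 = 42
  5u + 3v + s4 = 62
  4u + 3v + s5 = 50
  u, v, s1, s2, s3, s4, s5 ≥ 0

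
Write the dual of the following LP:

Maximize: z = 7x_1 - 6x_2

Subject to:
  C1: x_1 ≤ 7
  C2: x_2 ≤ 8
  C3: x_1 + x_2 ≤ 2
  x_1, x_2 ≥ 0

Primal max cᵀx s.t. Ax ≤ b, x ≥ 0  →  Dual min bᵀy s.t. Aᵀy ≥ c, y ≥ 0.

Minimize: z = 7y1 + 8y2 + 2y3

Subject to:
  y1 + y3 ≥ 7
  y2 + y3 ≥ -6
  y1, y2, y3 ≥ 0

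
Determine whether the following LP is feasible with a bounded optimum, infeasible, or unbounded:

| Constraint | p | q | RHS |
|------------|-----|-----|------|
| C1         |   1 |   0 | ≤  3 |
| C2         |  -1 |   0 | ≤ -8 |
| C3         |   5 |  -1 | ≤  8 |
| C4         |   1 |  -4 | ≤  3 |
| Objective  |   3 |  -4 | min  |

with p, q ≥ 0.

Infeasible (no feasible solution exists)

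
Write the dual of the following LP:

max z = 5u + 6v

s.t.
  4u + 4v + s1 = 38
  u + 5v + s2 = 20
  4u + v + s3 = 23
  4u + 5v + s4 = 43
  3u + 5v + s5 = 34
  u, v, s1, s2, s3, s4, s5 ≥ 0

Primal max cᵀx s.t. Ax ≤ b, x ≥ 0  →  Dual min bᵀy s.t. Aᵀy ≥ c, y ≥ 0.

Minimize: z = 38y1 + 20y2 + 23y3 + 43y4 + 34y5

Subject to:
  4y1 + y2 + 4y3 + 4y4 + 3y5 ≥ 5
  4y1 + 5y2 + y3 + 5y4 + 5y5 ≥ 6
  y1, y2, y3, y4, y5 ≥ 0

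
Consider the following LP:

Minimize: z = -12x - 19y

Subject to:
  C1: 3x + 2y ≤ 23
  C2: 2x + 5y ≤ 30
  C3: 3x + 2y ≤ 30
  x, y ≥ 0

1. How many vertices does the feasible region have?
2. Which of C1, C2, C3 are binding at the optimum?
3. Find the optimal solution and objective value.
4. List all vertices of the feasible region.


1. 4
2. C1, C2
3. x = 5, y = 4, z = -136
4. (0, 0), (7.667, 0), (5, 4), (0, 6)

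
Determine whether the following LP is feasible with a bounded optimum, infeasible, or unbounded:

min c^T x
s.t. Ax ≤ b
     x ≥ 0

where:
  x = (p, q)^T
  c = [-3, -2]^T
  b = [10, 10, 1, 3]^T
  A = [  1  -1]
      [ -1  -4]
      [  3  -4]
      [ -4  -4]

Unbounded (objective can decrease without bound)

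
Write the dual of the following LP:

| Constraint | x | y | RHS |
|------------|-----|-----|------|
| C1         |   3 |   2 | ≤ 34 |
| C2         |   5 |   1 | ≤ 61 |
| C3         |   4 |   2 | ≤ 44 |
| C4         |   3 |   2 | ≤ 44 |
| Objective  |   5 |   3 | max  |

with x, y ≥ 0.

Primal max cᵀx s.t. Ax ≤ b, x ≥ 0  →  Dual min bᵀy s.t. Aᵀy ≥ c, y ≥ 0.

Minimize: z = 34y1 + 61y2 + 44y3 + 44y4

Subject to:
  3y1 + 5y2 + 4y3 + 3y4 ≥ 5
  2y1 + y2 + 2y3 + 2y4 ≥ 3
  y1, y2, y3, y4 ≥ 0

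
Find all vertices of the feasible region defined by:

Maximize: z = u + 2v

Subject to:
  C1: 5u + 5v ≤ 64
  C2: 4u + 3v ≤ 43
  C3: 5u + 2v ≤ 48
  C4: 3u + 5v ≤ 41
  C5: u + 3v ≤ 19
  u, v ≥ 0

(0, 0), (9.6, 0), (8.316, 3.211), (7, 4), (0, 6.333)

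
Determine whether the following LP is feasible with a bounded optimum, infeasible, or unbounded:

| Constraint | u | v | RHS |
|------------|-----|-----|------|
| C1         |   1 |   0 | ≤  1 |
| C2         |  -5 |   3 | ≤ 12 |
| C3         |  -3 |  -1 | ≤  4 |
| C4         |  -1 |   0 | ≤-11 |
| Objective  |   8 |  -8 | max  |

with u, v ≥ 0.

Infeasible (no feasible solution exists)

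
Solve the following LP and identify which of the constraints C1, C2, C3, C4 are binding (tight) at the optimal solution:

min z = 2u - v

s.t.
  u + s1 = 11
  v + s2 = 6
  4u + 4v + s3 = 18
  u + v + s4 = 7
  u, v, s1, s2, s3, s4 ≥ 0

At u = 0, v = 4.5, compute slack b - a·x for each constraint:
  C1: 11 − 0 = 11  (slack)
  C2: 6 − 4.5 = 1.5  (slack)
  C3: 18 − 18 = 0  (binding)
  C4: 7 − 4.5 = 2.5  (slack)

Optimal: u = 0, v = 4.5
Binding: C3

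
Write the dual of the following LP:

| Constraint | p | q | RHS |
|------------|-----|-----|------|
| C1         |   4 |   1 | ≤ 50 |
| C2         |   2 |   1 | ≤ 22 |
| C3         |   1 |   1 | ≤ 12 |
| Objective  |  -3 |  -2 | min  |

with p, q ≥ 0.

Primal min cᵀx s.t. Ax ≤ b, x ≥ 0  →  Dual max −bᵀy s.t. Aᵀy ≥ −c, y ≥ 0.

Maximize: z = -50y1 - 22y2 - 12y3

Subject to:
  4y1 + 2y2 + y3 ≥ 3
  y1 + y2 + y3 ≥ 2
  y1, y2, y3 ≥ 0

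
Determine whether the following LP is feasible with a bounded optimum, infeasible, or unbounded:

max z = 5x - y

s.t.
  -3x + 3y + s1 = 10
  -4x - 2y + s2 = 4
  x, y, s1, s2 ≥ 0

Unbounded (objective can increase without bound)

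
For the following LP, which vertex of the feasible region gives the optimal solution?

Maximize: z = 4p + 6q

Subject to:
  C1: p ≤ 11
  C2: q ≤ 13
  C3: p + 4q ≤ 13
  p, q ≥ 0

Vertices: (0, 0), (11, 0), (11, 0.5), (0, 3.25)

Evaluate the objective at each vertex of the feasible region:
  z(0, 0) = 0
  z(11, 0) = 44
  z(11, 0.5) = 47  ←
  z(0, 3.25) = 19.5
The maximum is at p = 11, q = 0.5.

(11, 0.5)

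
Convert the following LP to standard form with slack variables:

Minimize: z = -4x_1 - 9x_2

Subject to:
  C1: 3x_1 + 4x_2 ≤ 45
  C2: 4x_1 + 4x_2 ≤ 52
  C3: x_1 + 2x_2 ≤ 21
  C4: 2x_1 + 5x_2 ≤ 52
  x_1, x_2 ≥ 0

min z = -4x_1 - 9x_2

s.t.
  3x_1 + 4x_2 + s1 = 45
  4x_1 + 4x_2 + s2 = 52
  x_1 + 2x_2 + s3 = 21
  2x_1 + 5x_2 + s4 = 52
  x_1, x_2, s1, s2, s3, s4 ≥ 0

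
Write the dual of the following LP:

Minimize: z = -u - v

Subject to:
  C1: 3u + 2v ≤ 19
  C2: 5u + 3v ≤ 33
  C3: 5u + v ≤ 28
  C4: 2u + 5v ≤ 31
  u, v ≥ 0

Primal min cᵀx s.t. Ax ≤ b, x ≥ 0  →  Dual max −bᵀy s.t. Aᵀy ≥ −c, y ≥ 0.

Maximize: z = -19y1 - 33y2 - 28y3 - 31y4

Subject to:
  3y1 + 5y2 + 5y3 + 2y4 ≥ 1
  2y1 + 3y2 + y3 + 5y4 ≥ 1
  y1, y2, y3, y4 ≥ 0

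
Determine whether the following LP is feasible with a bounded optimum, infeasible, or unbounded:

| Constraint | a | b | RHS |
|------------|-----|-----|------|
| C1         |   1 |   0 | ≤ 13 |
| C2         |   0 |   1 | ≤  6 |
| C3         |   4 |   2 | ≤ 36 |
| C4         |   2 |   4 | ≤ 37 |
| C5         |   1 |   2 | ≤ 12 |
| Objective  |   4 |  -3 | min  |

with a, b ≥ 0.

Feasible with a bounded optimal solution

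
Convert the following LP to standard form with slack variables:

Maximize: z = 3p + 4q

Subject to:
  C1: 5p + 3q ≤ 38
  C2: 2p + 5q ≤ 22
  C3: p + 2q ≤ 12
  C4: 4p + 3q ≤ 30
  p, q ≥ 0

max z = 3p + 4q

s.t.
  5p + 3q + s1 = 38
  2p + 5q + s2 = 22
  p + 2q + s3 = 12
  4p + 3q + s4 = 30
  p, q, s1, s2, s3, s4 ≥ 0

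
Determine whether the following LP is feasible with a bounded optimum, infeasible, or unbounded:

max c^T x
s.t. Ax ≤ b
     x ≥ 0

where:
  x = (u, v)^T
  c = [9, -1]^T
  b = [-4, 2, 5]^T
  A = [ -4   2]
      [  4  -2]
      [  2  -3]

Infeasible (no feasible solution exists)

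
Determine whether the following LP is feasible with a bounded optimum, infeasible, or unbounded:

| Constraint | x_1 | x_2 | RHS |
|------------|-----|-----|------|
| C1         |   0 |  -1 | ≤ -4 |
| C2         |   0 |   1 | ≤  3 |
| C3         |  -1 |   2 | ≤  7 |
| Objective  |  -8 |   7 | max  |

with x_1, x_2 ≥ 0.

Infeasible (no feasible solution exists)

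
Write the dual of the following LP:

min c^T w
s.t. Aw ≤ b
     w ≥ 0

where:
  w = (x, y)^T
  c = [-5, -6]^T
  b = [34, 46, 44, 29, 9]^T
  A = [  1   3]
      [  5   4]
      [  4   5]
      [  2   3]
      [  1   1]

Primal min cᵀx s.t. Ax ≤ b, x ≥ 0  →  Dual max −bᵀy s.t. Aᵀy ≥ −c, y ≥ 0.

Maximize: z = -34y1 - 46y2 - 44y3 - 29y4 - 9y5

Subject to:
  y1 + 5y2 + 4y3 + 2y4 + y5 ≥ 5
  3y1 + 4y2 + 5y3 + 3y4 + y5 ≥ 6
  y1, y2, y3, y4, y5 ≥ 0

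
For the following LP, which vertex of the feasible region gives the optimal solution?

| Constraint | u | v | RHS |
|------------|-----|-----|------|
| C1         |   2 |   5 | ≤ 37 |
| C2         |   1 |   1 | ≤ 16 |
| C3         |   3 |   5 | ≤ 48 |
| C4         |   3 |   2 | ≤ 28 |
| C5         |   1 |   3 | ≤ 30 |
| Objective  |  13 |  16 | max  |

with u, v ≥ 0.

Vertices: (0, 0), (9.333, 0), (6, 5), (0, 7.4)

Evaluate the objective at each vertex of the feasible region:
  z(0, 0) = 0
  z(9.333, 0) = 121.3
  z(6, 5) = 158  ←
  z(0, 7.4) = 118.4
The maximum is at u = 6, v = 5.

(6, 5)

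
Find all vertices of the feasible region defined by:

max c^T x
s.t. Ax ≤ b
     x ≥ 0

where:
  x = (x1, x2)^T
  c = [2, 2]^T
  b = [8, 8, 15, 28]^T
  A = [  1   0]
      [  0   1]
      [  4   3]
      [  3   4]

(0, 0), (3.75, 0), (0, 5)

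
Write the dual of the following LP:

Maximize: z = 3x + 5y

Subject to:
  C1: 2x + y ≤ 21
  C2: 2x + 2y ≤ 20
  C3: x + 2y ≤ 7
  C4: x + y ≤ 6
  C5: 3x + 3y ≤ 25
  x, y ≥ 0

Primal max cᵀx s.t. Ax ≤ b, x ≥ 0  →  Dual min bᵀy s.t. Aᵀy ≥ c, y ≥ 0.

Minimize: z = 21y1 + 20y2 + 7y3 + 6y4 + 25y5

Subject to:
  2y1 + 2y2 + y3 + y4 + 3y5 ≥ 3
  y1 + 2y2 + 2y3 + y4 + 3y5 ≥ 5
  y1, y2, y3, y4, y5 ≥ 0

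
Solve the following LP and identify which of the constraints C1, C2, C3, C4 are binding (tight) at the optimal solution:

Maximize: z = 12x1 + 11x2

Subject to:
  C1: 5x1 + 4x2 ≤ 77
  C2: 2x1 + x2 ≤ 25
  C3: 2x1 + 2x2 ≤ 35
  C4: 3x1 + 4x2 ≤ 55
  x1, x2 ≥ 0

At x1 = 9, x2 = 7, compute slack b - a·x for each constraint:
  C1: 77 − 73 = 4  (slack)
  C2: 25 − 25 = 0  (binding)
  C3: 35 − 32 = 3  (slack)
  C4: 55 − 55 = 0  (binding)

Optimal: x1 = 9, x2 = 7
Binding: C2, C4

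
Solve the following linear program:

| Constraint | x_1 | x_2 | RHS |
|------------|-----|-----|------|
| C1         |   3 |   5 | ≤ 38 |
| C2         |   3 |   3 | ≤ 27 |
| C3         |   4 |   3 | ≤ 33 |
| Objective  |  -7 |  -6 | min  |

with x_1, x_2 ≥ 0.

Evaluate the objective at each vertex of the feasible region:
  z(0, 0) = 0
  z(8.25, 0) = -57.75
  z(6, 3) = -60  ←
  z(3.5, 5.5) = -57.5
  z(0, 7.6) = -45.6
The minimum is at x_1 = 6, x_2 = 3.

x_1 = 6, x_2 = 3, z = -60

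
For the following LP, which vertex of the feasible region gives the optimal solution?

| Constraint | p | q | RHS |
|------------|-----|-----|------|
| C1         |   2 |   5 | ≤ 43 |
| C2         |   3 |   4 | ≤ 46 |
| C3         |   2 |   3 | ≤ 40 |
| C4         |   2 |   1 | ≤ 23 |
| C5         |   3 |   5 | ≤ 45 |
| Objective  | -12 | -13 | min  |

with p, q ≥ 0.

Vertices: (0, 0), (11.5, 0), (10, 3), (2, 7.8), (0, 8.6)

Evaluate the objective at each vertex of the feasible region:
  z(0, 0) = 0
  z(11.5, 0) = -138
  z(10, 3) = -159  ←
  z(2, 7.8) = -125.4
  z(0, 8.6) = -111.8
The minimum is at p = 10, q = 3.

(10, 3)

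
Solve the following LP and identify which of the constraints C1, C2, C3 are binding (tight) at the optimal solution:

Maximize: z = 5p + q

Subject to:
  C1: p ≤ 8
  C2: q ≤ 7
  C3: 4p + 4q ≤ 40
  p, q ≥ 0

At p = 8, q = 2, compute slack b - a·x for each constraint:
  C1: 8 − 8 = 0  (binding)
  C2: 7 − 2 = 5  (slack)
  C3: 40 − 40 = 0  (binding)

Optimal: p = 8, q = 2
Binding: C1, C3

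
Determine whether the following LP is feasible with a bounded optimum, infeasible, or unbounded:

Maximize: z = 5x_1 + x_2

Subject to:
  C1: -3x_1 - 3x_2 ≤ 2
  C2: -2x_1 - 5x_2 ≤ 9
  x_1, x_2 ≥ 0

Unbounded (objective can increase without bound)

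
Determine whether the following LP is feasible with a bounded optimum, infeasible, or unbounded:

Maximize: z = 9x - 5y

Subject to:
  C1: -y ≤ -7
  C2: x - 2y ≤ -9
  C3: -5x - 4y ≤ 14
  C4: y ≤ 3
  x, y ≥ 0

Infeasible (no feasible solution exists)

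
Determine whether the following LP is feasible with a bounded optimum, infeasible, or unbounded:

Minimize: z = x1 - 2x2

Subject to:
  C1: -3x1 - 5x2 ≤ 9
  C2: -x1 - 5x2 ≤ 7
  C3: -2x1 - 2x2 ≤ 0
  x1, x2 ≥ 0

Unbounded (objective can decrease without bound)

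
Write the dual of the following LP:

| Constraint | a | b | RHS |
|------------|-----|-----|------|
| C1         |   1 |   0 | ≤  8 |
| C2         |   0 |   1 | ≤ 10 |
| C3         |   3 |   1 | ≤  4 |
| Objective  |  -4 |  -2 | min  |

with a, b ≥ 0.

Primal min cᵀx s.t. Ax ≤ b, x ≥ 0  →  Dual max −bᵀy s.t. Aᵀy ≥ −c, y ≥ 0.

Maximize: z = -8y1 - 10y2 - 4y3

Subject to:
  y1 + 3y3 ≥ 4
  y2 + y3 ≥ 2
  y1, y2, y3 ≥ 0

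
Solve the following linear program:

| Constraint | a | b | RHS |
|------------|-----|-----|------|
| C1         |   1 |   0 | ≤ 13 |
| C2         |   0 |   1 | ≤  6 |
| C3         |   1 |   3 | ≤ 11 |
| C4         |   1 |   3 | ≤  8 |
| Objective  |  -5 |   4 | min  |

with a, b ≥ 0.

Evaluate the objective at each vertex of the feasible region:
  z(0, 0) = 0
  z(8, 0) = -40  ←
  z(0, 2.667) = 10.67
The minimum is at a = 8, b = 0.

a = 8, b = 0, z = -40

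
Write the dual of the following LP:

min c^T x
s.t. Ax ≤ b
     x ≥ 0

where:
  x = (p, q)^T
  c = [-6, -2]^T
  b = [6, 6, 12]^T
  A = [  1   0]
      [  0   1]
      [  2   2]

Primal min cᵀx s.t. Ax ≤ b, x ≥ 0  →  Dual max −bᵀy s.t. Aᵀy ≥ −c, y ≥ 0.

Maximize: z = -6y1 - 6y2 - 12y3

Subject to:
  y1 + 2y3 ≥ 6
  y2 + 2y3 ≥ 2
  y1, y2, y3 ≥ 0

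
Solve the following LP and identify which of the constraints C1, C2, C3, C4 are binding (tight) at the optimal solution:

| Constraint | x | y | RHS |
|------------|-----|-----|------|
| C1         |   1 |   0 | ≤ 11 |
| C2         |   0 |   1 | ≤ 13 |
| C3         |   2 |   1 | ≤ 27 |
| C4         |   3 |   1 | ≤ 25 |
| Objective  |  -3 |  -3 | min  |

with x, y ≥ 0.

At x = 4, y = 13, compute slack b - a·x for each constraint:
  C1: 11 − 4 = 7  (slack)
  C2: 13 − 13 = 0  (binding)
  C3: 27 − 21 = 6  (slack)
  C4: 25 − 25 = 0  (binding)

Optimal: x = 4, y = 13
Binding: C2, C4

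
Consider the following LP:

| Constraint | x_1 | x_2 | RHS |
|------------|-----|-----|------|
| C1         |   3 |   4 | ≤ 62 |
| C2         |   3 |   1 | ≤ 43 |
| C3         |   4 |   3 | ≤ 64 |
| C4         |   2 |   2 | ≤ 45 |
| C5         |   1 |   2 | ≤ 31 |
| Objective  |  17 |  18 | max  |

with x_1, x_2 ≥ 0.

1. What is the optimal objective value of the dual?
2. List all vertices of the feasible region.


1. 314
2. (0, 0), (14.33, 0), (13, 4), (10, 8), (0, 15.5)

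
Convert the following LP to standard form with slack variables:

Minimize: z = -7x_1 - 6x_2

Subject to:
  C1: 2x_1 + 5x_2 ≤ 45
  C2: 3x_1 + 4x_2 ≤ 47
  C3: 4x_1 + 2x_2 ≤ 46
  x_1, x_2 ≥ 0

min z = -7x_1 - 6x_2

s.t.
  2x_1 + 5x_2 + s1 = 45
  3x_1 + 4x_2 + s2 = 47
  4x_1 + 2x_2 + s3 = 46
  x_1, x_2, s1, s2, s3 ≥ 0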